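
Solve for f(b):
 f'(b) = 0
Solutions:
 f(b) = C1


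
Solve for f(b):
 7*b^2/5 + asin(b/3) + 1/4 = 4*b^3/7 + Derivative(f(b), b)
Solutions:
 f(b) = C1 - b^4/7 + 7*b^3/15 + b*asin(b/3) + b/4 + sqrt(9 - b^2)


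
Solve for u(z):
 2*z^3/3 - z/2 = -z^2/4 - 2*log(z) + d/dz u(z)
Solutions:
 u(z) = C1 + z^4/6 + z^3/12 - z^2/4 + 2*z*log(z) - 2*z


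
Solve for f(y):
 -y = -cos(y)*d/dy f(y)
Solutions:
 f(y) = C1 + Integral(y/cos(y), y)


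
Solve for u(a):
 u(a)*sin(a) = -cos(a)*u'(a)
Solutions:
 u(a) = C1*cos(a)


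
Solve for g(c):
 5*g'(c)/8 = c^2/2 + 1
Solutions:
 g(c) = C1 + 4*c^3/15 + 8*c/5


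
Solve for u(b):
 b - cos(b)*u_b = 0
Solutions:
 u(b) = C1 + Integral(b/cos(b), b)


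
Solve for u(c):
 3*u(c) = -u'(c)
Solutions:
 u(c) = C1*exp(-3*c)


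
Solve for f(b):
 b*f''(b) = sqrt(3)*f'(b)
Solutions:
 f(b) = C1 + C2*b^(1 + sqrt(3))


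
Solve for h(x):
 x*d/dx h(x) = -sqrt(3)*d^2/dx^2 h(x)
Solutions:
 h(x) = C1 + C2*erf(sqrt(2)*3^(3/4)*x/6)


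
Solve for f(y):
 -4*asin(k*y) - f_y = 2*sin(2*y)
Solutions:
 f(y) = C1 - 4*Piecewise((y*asin(k*y) + sqrt(-k^2*y^2 + 1)/k, Ne(k, 0)), (0, True)) + cos(2*y)


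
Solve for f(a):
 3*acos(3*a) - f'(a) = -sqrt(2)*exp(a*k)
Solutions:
 f(a) = C1 + 3*a*acos(3*a) - sqrt(1 - 9*a^2) + sqrt(2)*Piecewise((exp(a*k)/k, Ne(k, 0)), (a, True))


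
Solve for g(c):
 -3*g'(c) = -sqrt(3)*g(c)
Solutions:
 g(c) = C1*exp(sqrt(3)*c/3)


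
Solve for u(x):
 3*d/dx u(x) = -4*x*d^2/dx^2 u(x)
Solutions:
 u(x) = C1 + C2*x^(1/4)


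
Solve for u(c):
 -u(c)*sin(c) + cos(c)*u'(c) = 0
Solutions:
 u(c) = C1/cos(c)


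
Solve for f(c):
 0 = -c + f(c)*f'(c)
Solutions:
 f(c) = -sqrt(C1 + c^2)
 f(c) = sqrt(C1 + c^2)


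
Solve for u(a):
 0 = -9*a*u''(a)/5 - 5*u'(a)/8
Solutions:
 u(a) = C1 + C2*a^(47/72)


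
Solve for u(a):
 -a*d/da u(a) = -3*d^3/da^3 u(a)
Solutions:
 u(a) = C1 + Integral(C2*airyai(3^(2/3)*a/3) + C3*airybi(3^(2/3)*a/3), a)


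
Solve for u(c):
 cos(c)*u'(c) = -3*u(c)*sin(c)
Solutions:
 u(c) = C1*cos(c)^3


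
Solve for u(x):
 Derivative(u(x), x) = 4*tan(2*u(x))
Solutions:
 u(x) = -asin(C1*exp(8*x))/2 + pi/2
 u(x) = asin(C1*exp(8*x))/2


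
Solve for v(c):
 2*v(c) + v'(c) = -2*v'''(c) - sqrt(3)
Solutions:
 v(c) = C1*exp(-6^(1/3)*c*(-(18 + sqrt(330))^(1/3) + 6^(1/3)/(18 + sqrt(330))^(1/3))/12)*sin(2^(1/3)*3^(1/6)*c*(3*2^(1/3)/(18 + sqrt(330))^(1/3) + 3^(2/3)*(18 + sqrt(330))^(1/3))/12) + C2*exp(-6^(1/3)*c*(-(18 + sqrt(330))^(1/3) + 6^(1/3)/(18 + sqrt(330))^(1/3))/12)*cos(2^(1/3)*3^(1/6)*c*(3*2^(1/3)/(18 + sqrt(330))^(1/3) + 3^(2/3)*(18 + sqrt(330))^(1/3))/12) + C3*exp(6^(1/3)*c*(-(18 + sqrt(330))^(1/3) + 6^(1/3)/(18 + sqrt(330))^(1/3))/6) - sqrt(3)/2


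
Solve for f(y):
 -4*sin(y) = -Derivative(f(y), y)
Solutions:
 f(y) = C1 - 4*cos(y)


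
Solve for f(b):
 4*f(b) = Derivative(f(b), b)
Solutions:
 f(b) = C1*exp(4*b)


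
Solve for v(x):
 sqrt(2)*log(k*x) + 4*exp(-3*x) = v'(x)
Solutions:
 v(x) = C1 + sqrt(2)*x*log(k*x) - sqrt(2)*x - 4*exp(-3*x)/3


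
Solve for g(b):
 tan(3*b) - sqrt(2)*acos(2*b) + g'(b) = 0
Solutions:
 g(b) = C1 + sqrt(2)*(b*acos(2*b) - sqrt(1 - 4*b^2)/2) + log(cos(3*b))/3


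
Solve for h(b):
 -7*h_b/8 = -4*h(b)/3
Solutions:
 h(b) = C1*exp(32*b/21)


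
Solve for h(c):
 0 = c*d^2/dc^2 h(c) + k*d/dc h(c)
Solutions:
 h(c) = C1 + c^(1 - re(k))*(C2*sin(log(c)*Abs(im(k))) + C3*cos(log(c)*im(k)))


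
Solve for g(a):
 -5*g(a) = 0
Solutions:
 g(a) = 0


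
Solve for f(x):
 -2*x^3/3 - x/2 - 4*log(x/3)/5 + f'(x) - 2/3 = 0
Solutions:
 f(x) = C1 + x^4/6 + x^2/4 + 4*x*log(x)/5 - 4*x*log(3)/5 - 2*x/15


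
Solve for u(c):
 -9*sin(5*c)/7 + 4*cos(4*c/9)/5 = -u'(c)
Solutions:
 u(c) = C1 - 9*sin(4*c/9)/5 - 9*cos(5*c)/35


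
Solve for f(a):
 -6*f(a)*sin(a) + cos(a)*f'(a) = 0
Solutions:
 f(a) = C1/cos(a)^6


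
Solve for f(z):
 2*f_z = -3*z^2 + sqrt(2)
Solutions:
 f(z) = C1 - z^3/2 + sqrt(2)*z/2


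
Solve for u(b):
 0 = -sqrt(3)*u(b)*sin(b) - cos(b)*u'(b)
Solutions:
 u(b) = C1*cos(b)^(sqrt(3))


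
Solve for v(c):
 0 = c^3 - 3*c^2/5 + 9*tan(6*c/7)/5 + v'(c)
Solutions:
 v(c) = C1 - c^4/4 + c^3/5 + 21*log(cos(6*c/7))/10


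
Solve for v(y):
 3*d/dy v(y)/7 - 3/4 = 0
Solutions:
 v(y) = C1 + 7*y/4


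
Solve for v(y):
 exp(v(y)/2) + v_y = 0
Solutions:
 v(y) = 2*log(1/(C1 + y)) + 2*log(2)


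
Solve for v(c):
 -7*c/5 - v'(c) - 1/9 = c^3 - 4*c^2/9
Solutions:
 v(c) = C1 - c^4/4 + 4*c^3/27 - 7*c^2/10 - c/9


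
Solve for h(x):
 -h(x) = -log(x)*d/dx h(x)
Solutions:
 h(x) = C1*exp(li(x))


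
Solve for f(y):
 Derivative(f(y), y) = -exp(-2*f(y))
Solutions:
 f(y) = log(-sqrt(C1 - 2*y))
 f(y) = log(C1 - 2*y)/2


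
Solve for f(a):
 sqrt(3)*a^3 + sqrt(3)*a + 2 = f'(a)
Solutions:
 f(a) = C1 + sqrt(3)*a^4/4 + sqrt(3)*a^2/2 + 2*a


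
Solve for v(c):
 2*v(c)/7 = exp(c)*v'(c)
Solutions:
 v(c) = C1*exp(-2*exp(-c)/7)


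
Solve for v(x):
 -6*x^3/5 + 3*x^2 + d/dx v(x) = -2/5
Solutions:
 v(x) = C1 + 3*x^4/10 - x^3 - 2*x/5


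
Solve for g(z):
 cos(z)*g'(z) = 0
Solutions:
 g(z) = C1


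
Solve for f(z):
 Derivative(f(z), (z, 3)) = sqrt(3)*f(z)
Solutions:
 f(z) = C3*exp(3^(1/6)*z) + (C1*sin(3^(2/3)*z/2) + C2*cos(3^(2/3)*z/2))*exp(-3^(1/6)*z/2)


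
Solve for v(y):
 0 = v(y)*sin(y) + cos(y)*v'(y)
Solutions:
 v(y) = C1*cos(y)


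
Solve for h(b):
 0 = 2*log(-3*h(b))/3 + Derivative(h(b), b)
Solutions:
 3*Integral(1/(log(-_y) + log(3)), (_y, h(b)))/2 = C1 - b


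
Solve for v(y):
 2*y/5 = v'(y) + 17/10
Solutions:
 v(y) = C1 + y^2/5 - 17*y/10


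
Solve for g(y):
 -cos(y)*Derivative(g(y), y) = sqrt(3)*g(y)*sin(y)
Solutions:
 g(y) = C1*cos(y)^(sqrt(3))


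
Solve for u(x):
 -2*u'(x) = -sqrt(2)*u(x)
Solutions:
 u(x) = C1*exp(sqrt(2)*x/2)


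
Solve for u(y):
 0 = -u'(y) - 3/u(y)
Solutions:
 u(y) = -sqrt(C1 - 6*y)
 u(y) = sqrt(C1 - 6*y)


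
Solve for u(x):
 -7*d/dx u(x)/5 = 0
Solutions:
 u(x) = C1


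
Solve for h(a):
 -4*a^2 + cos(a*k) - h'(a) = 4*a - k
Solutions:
 h(a) = C1 - 4*a^3/3 - 2*a^2 + a*k + sin(a*k)/k


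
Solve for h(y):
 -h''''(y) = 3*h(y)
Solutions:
 h(y) = (C1*sin(sqrt(2)*3^(1/4)*y/2) + C2*cos(sqrt(2)*3^(1/4)*y/2))*exp(-sqrt(2)*3^(1/4)*y/2) + (C3*sin(sqrt(2)*3^(1/4)*y/2) + C4*cos(sqrt(2)*3^(1/4)*y/2))*exp(sqrt(2)*3^(1/4)*y/2)


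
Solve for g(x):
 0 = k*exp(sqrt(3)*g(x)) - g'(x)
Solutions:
 g(x) = sqrt(3)*(2*log(-1/(C1 + k*x)) - log(3))/6


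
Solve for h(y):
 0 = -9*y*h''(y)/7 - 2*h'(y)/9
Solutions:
 h(y) = C1 + C2*y^(67/81)


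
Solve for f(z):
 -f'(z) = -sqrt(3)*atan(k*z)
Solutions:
 f(z) = C1 + sqrt(3)*Piecewise((z*atan(k*z) - log(k^2*z^2 + 1)/(2*k), Ne(k, 0)), (0, True))


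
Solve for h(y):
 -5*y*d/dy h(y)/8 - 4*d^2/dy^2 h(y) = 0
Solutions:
 h(y) = C1 + C2*erf(sqrt(5)*y/8)


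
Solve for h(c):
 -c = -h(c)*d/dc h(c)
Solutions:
 h(c) = -sqrt(C1 + c^2)
 h(c) = sqrt(C1 + c^2)


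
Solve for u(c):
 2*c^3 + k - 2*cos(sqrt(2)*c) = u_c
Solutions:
 u(c) = C1 + c^4/2 + c*k - sqrt(2)*sin(sqrt(2)*c)


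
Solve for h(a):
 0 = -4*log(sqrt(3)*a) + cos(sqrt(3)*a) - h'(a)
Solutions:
 h(a) = C1 - 4*a*log(a) - 2*a*log(3) + 4*a + sqrt(3)*sin(sqrt(3)*a)/3


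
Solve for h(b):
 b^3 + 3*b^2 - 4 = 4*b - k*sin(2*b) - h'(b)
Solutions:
 h(b) = C1 - b^4/4 - b^3 + 2*b^2 + 4*b + k*cos(2*b)/2


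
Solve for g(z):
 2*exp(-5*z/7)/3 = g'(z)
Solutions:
 g(z) = C1 - 14*exp(-5*z/7)/15


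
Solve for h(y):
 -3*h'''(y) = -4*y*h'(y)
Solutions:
 h(y) = C1 + Integral(C2*airyai(6^(2/3)*y/3) + C3*airybi(6^(2/3)*y/3), y)


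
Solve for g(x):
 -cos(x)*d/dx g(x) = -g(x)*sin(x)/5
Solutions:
 g(x) = C1/cos(x)^(1/5)


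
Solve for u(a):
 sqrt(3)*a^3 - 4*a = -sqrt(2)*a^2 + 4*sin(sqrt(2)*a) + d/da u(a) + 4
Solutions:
 u(a) = C1 + sqrt(3)*a^4/4 + sqrt(2)*a^3/3 - 2*a^2 - 4*a + 2*sqrt(2)*cos(sqrt(2)*a)


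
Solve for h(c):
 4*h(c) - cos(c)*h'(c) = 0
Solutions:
 h(c) = C1*(sin(c)^2 + 2*sin(c) + 1)/(sin(c)^2 - 2*sin(c) + 1)


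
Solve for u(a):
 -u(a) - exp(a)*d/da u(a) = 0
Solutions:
 u(a) = C1*exp(exp(-a))


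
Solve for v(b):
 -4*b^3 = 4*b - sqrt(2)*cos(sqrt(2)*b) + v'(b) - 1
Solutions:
 v(b) = C1 - b^4 - 2*b^2 + b + sin(sqrt(2)*b)


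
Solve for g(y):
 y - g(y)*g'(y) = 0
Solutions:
 g(y) = -sqrt(C1 + y^2)
 g(y) = sqrt(C1 + y^2)


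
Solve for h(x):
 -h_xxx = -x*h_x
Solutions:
 h(x) = C1 + Integral(C2*airyai(x) + C3*airybi(x), x)


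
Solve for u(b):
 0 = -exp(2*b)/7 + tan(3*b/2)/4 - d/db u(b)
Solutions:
 u(b) = C1 - exp(2*b)/14 - log(cos(3*b/2))/6


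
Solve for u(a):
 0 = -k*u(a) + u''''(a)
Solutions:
 u(a) = C1*exp(-a*k^(1/4)) + C2*exp(a*k^(1/4)) + C3*exp(-I*a*k^(1/4)) + C4*exp(I*a*k^(1/4))


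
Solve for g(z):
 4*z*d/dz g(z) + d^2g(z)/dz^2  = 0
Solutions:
 g(z) = C1 + C2*erf(sqrt(2)*z)


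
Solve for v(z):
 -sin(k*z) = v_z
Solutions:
 v(z) = C1 + cos(k*z)/k


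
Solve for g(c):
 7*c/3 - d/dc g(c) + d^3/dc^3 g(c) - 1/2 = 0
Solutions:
 g(c) = C1 + C2*exp(-c) + C3*exp(c) + 7*c^2/6 - c/2


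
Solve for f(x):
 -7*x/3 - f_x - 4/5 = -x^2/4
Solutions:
 f(x) = C1 + x^3/12 - 7*x^2/6 - 4*x/5


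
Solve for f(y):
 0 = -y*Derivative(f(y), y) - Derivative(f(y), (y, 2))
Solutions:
 f(y) = C1 + C2*erf(sqrt(2)*y/2)


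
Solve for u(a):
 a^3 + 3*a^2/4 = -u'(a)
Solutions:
 u(a) = C1 - a^4/4 - a^3/4


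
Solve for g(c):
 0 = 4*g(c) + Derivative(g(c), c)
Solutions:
 g(c) = C1*exp(-4*c)


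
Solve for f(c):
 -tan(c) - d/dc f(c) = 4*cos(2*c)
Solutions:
 f(c) = C1 + log(cos(c)) - 2*sin(2*c)


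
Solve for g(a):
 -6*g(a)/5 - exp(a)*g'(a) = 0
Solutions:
 g(a) = C1*exp(6*exp(-a)/5)


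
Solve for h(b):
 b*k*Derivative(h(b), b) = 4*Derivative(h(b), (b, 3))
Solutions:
 h(b) = C1 + Integral(C2*airyai(2^(1/3)*b*k^(1/3)/2) + C3*airybi(2^(1/3)*b*k^(1/3)/2), b)


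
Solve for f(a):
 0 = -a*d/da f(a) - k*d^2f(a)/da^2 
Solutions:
 f(a) = C1 + C2*sqrt(k)*erf(sqrt(2)*a*sqrt(1/k)/2)


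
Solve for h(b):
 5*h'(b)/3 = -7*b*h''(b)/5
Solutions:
 h(b) = C1 + C2/b^(4/21)


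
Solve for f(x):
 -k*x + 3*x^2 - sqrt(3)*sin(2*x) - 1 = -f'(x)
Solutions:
 f(x) = C1 + k*x^2/2 - x^3 + x - sqrt(3)*cos(2*x)/2


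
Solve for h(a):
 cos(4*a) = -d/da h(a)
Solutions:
 h(a) = C1 - sin(4*a)/4


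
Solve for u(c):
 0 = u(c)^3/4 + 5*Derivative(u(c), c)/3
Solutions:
 u(c) = -sqrt(10)*sqrt(-1/(C1 - 3*c))
 u(c) = sqrt(10)*sqrt(-1/(C1 - 3*c))


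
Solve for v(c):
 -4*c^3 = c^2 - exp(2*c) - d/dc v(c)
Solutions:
 v(c) = C1 + c^4 + c^3/3 - exp(2*c)/2


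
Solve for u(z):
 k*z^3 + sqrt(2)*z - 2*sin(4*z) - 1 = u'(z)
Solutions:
 u(z) = C1 + k*z^4/4 + sqrt(2)*z^2/2 - z + cos(4*z)/2


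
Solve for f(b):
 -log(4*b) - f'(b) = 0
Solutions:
 f(b) = C1 - b*log(b) - b*log(4) + b


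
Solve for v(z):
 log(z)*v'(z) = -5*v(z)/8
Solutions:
 v(z) = C1*exp(-5*li(z)/8)


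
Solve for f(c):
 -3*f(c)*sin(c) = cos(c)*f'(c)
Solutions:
 f(c) = C1*cos(c)^3


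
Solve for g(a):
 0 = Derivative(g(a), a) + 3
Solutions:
 g(a) = C1 - 3*a


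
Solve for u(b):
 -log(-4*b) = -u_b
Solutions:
 u(b) = C1 + b*log(-b) + b*(-1 + 2*log(2))


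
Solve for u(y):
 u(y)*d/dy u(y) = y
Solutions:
 u(y) = -sqrt(C1 + y^2)
 u(y) = sqrt(C1 + y^2)


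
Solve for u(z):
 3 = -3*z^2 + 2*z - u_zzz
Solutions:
 u(z) = C1 + C2*z + C3*z^2 - z^5/20 + z^4/12 - z^3/2


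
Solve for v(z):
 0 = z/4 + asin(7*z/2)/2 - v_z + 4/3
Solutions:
 v(z) = C1 + z^2/8 + z*asin(7*z/2)/2 + 4*z/3 + sqrt(4 - 49*z^2)/14


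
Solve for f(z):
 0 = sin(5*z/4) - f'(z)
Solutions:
 f(z) = C1 - 4*cos(5*z/4)/5


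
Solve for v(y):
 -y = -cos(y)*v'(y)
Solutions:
 v(y) = C1 + Integral(y/cos(y), y)


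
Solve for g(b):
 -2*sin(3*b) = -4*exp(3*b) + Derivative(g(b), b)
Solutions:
 g(b) = C1 + 4*exp(3*b)/3 + 2*cos(3*b)/3


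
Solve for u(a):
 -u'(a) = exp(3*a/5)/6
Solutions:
 u(a) = C1 - 5*exp(3*a/5)/18


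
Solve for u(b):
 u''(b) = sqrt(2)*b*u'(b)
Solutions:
 u(b) = C1 + C2*erfi(2^(3/4)*b/2)


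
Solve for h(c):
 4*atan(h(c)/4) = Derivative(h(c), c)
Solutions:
 Integral(1/atan(_y/4), (_y, h(c))) = C1 + 4*c


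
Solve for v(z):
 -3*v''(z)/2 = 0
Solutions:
 v(z) = C1 + C2*z


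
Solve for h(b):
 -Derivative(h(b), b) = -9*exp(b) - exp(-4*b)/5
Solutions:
 h(b) = C1 + 9*exp(b) - exp(-4*b)/20


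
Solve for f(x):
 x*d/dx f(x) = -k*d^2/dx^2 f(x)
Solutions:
 f(x) = C1 + C2*sqrt(k)*erf(sqrt(2)*x*sqrt(1/k)/2)


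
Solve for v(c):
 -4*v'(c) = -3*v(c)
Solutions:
 v(c) = C1*exp(3*c/4)


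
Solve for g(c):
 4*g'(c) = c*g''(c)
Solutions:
 g(c) = C1 + C2*c^5


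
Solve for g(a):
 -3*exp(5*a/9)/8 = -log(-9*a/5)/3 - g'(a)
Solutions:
 g(a) = C1 - a*log(-a)/3 + a*(-log(3) + 1/3 + log(15)/3) + 27*exp(5*a/9)/40


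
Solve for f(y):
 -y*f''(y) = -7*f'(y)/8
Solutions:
 f(y) = C1 + C2*y^(15/8)


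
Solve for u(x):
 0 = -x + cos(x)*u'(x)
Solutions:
 u(x) = C1 + Integral(x/cos(x), x)


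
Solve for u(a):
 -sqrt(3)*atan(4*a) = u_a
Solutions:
 u(a) = C1 - sqrt(3)*(a*atan(4*a) - log(16*a^2 + 1)/8)


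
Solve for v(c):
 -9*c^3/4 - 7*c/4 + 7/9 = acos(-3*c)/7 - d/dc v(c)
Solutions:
 v(c) = C1 + 9*c^4/16 + 7*c^2/8 + c*acos(-3*c)/7 - 7*c/9 + sqrt(1 - 9*c^2)/21


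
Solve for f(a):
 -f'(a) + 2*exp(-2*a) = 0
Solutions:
 f(a) = C1 - exp(-2*a)


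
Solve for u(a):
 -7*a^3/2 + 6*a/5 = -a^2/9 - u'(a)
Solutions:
 u(a) = C1 + 7*a^4/8 - a^3/27 - 3*a^2/5


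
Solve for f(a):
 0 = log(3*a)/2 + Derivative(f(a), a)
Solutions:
 f(a) = C1 - a*log(a)/2 - a*log(3)/2 + a/2


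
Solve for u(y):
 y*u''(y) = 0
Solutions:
 u(y) = C1 + C2*y


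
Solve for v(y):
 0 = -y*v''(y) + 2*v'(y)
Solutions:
 v(y) = C1 + C2*y^3


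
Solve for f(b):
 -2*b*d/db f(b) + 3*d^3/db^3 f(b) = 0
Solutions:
 f(b) = C1 + Integral(C2*airyai(2^(1/3)*3^(2/3)*b/3) + C3*airybi(2^(1/3)*3^(2/3)*b/3), b)


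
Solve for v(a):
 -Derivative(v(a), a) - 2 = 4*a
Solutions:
 v(a) = C1 - 2*a^2 - 2*a


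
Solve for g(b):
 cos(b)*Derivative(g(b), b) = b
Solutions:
 g(b) = C1 + Integral(b/cos(b), b)


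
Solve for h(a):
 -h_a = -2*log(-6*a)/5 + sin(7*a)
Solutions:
 h(a) = C1 + 2*a*log(-a)/5 - 2*a/5 + 2*a*log(6)/5 + cos(7*a)/7


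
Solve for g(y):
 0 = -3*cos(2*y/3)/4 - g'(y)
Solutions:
 g(y) = C1 - 9*sin(2*y/3)/8


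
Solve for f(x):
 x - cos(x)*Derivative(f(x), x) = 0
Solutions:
 f(x) = C1 + Integral(x/cos(x), x)


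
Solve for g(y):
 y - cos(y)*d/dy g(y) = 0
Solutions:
 g(y) = C1 + Integral(y/cos(y), y)


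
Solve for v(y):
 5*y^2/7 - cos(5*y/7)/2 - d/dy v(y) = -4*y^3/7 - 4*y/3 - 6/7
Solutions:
 v(y) = C1 + y^4/7 + 5*y^3/21 + 2*y^2/3 + 6*y/7 - 7*sin(5*y/7)/10


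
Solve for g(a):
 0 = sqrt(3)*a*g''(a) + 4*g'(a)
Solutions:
 g(a) = C1 + C2*a^(1 - 4*sqrt(3)/3)


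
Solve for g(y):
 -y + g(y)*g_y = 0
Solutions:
 g(y) = -sqrt(C1 + y^2)
 g(y) = sqrt(C1 + y^2)


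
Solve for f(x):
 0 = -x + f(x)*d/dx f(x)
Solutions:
 f(x) = -sqrt(C1 + x^2)
 f(x) = sqrt(C1 + x^2)


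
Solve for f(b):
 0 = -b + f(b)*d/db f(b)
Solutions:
 f(b) = -sqrt(C1 + b^2)
 f(b) = sqrt(C1 + b^2)


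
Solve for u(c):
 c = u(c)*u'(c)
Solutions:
 u(c) = -sqrt(C1 + c^2)
 u(c) = sqrt(C1 + c^2)


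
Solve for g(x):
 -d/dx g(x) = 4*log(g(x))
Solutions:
 li(g(x)) = C1 - 4*x


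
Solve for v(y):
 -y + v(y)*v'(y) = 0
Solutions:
 v(y) = -sqrt(C1 + y^2)
 v(y) = sqrt(C1 + y^2)


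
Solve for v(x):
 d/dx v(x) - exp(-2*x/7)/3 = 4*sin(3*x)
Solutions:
 v(x) = C1 - 4*cos(3*x)/3 - 7*exp(-2*x/7)/6


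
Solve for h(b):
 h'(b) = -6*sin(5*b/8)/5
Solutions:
 h(b) = C1 + 48*cos(5*b/8)/25


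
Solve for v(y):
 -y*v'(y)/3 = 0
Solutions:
 v(y) = C1


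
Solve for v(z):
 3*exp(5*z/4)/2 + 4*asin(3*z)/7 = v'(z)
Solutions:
 v(z) = C1 + 4*z*asin(3*z)/7 + 4*sqrt(1 - 9*z^2)/21 + 6*exp(5*z/4)/5


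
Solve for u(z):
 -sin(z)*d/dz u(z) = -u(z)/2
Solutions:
 u(z) = C1*(cos(z) - 1)^(1/4)/(cos(z) + 1)^(1/4)


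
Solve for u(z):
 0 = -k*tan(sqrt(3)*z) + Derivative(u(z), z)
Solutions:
 u(z) = C1 - sqrt(3)*k*log(cos(sqrt(3)*z))/3


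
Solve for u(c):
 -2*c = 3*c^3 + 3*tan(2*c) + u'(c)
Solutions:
 u(c) = C1 - 3*c^4/4 - c^2 + 3*log(cos(2*c))/2


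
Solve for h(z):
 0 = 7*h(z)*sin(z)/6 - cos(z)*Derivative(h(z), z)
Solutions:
 h(z) = C1/cos(z)^(7/6)


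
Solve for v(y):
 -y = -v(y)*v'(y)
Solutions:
 v(y) = -sqrt(C1 + y^2)
 v(y) = sqrt(C1 + y^2)


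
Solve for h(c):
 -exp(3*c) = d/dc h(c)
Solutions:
 h(c) = C1 - exp(3*c)/3


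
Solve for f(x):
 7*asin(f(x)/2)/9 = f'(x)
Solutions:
 Integral(1/asin(_y/2), (_y, f(x))) = C1 + 7*x/9


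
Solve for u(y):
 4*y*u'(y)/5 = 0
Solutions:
 u(y) = C1


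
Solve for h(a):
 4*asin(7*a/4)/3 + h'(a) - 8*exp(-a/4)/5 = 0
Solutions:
 h(a) = C1 - 4*a*asin(7*a/4)/3 - 4*sqrt(16 - 49*a^2)/21 - 32*exp(-a/4)/5


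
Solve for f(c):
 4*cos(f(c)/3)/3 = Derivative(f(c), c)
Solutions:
 -4*c/3 - 3*log(sin(f(c)/3) - 1)/2 + 3*log(sin(f(c)/3) + 1)/2 = C1


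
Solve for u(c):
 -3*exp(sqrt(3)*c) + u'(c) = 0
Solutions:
 u(c) = C1 + sqrt(3)*exp(sqrt(3)*c)


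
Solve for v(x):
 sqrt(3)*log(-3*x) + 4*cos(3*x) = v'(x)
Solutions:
 v(x) = C1 + sqrt(3)*x*(log(-x) - 1) + sqrt(3)*x*log(3) + 4*sin(3*x)/3


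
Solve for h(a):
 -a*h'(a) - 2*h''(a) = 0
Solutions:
 h(a) = C1 + C2*erf(a/2)


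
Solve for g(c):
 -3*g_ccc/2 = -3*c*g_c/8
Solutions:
 g(c) = C1 + Integral(C2*airyai(2^(1/3)*c/2) + C3*airybi(2^(1/3)*c/2), c)


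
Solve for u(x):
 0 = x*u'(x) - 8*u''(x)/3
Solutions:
 u(x) = C1 + C2*erfi(sqrt(3)*x/4)


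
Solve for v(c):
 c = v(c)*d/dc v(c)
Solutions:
 v(c) = -sqrt(C1 + c^2)
 v(c) = sqrt(C1 + c^2)


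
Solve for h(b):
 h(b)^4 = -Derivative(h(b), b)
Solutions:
 h(b) = (-3^(2/3) - 3*3^(1/6)*I)*(1/(C1 + b))^(1/3)/6
 h(b) = (-3^(2/3) + 3*3^(1/6)*I)*(1/(C1 + b))^(1/3)/6
 h(b) = (1/(C1 + 3*b))^(1/3)


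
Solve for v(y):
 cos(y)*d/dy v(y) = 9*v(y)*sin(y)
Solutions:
 v(y) = C1/cos(y)^9


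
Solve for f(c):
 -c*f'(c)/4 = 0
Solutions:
 f(c) = C1


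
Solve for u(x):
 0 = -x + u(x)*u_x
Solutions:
 u(x) = -sqrt(C1 + x^2)
 u(x) = sqrt(C1 + x^2)


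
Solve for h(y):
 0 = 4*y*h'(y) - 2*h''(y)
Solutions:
 h(y) = C1 + C2*erfi(y)


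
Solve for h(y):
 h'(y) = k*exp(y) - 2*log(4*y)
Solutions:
 h(y) = C1 + k*exp(y) - 2*y*log(y) + 2*y*(1 - 2*log(2))


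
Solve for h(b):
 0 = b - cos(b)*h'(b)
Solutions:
 h(b) = C1 + Integral(b/cos(b), b)


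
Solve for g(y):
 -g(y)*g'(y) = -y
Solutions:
 g(y) = -sqrt(C1 + y^2)
 g(y) = sqrt(C1 + y^2)


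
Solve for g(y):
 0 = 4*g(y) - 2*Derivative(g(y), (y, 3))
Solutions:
 g(y) = C3*exp(2^(1/3)*y) + (C1*sin(2^(1/3)*sqrt(3)*y/2) + C2*cos(2^(1/3)*sqrt(3)*y/2))*exp(-2^(1/3)*y/2)


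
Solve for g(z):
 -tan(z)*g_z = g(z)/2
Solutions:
 g(z) = C1/sqrt(sin(z))


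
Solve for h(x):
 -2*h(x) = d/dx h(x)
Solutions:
 h(x) = C1*exp(-2*x)


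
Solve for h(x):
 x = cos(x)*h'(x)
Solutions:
 h(x) = C1 + Integral(x/cos(x), x)


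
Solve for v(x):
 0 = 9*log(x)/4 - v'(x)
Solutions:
 v(x) = C1 + 9*x*log(x)/4 - 9*x/4


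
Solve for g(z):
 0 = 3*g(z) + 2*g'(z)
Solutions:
 g(z) = C1*exp(-3*z/2)


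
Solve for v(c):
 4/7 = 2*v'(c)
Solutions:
 v(c) = C1 + 2*c/7


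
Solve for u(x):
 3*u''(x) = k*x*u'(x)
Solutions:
 u(x) = Piecewise((-sqrt(6)*sqrt(pi)*C1*erf(sqrt(6)*x*sqrt(-k)/6)/(2*sqrt(-k)) - C2, (k > 0) | (k < 0)), (-C1*x - C2, True))


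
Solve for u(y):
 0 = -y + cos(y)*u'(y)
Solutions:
 u(y) = C1 + Integral(y/cos(y), y)


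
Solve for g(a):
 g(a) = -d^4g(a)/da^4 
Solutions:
 g(a) = (C1*sin(sqrt(2)*a/2) + C2*cos(sqrt(2)*a/2))*exp(-sqrt(2)*a/2) + (C3*sin(sqrt(2)*a/2) + C4*cos(sqrt(2)*a/2))*exp(sqrt(2)*a/2)


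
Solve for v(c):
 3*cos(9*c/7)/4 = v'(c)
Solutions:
 v(c) = C1 + 7*sin(9*c/7)/12


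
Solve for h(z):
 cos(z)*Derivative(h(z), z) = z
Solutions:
 h(z) = C1 + Integral(z/cos(z), z)


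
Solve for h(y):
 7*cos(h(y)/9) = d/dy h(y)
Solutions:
 -7*y - 9*log(sin(h(y)/9) - 1)/2 + 9*log(sin(h(y)/9) + 1)/2 = C1


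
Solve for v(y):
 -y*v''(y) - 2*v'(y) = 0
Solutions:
 v(y) = C1 + C2/y


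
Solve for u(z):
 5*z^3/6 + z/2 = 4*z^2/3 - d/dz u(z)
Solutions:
 u(z) = C1 - 5*z^4/24 + 4*z^3/9 - z^2/4


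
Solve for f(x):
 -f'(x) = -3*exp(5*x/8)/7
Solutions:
 f(x) = C1 + 24*exp(5*x/8)/35


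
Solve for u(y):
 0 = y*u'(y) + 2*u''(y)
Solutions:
 u(y) = C1 + C2*erf(y/2)


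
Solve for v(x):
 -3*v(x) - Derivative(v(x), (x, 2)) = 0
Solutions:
 v(x) = C1*sin(sqrt(3)*x) + C2*cos(sqrt(3)*x)


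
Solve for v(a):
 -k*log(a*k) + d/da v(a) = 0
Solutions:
 v(a) = C1 + a*k*log(a*k) - a*k


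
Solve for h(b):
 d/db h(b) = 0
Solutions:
 h(b) = C1


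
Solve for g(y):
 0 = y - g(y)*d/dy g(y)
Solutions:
 g(y) = -sqrt(C1 + y^2)
 g(y) = sqrt(C1 + y^2)


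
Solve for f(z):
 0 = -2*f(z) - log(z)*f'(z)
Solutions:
 f(z) = C1*exp(-2*li(z))


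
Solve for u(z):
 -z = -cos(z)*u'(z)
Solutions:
 u(z) = C1 + Integral(z/cos(z), z)


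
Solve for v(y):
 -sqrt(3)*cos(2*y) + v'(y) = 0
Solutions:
 v(y) = C1 + sqrt(3)*sin(2*y)/2


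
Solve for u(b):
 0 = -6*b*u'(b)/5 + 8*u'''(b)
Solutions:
 u(b) = C1 + Integral(C2*airyai(150^(1/3)*b/10) + C3*airybi(150^(1/3)*b/10), b)


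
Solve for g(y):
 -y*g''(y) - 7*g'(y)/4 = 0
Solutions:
 g(y) = C1 + C2/y^(3/4)


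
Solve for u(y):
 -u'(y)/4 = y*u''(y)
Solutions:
 u(y) = C1 + C2*y^(3/4)


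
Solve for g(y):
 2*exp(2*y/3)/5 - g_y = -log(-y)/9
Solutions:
 g(y) = C1 + y*log(-y)/9 - y/9 + 3*exp(2*y/3)/5


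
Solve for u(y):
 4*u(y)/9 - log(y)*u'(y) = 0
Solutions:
 u(y) = C1*exp(4*li(y)/9)


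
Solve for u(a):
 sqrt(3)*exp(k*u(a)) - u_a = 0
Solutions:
 u(a) = Piecewise((log(-1/(C1*k + sqrt(3)*a*k))/k, Ne(k, 0)), (nan, True))
 u(a) = Piecewise((C1 + sqrt(3)*a, Eq(k, 0)), (nan, True))


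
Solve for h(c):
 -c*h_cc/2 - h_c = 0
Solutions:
 h(c) = C1 + C2/c


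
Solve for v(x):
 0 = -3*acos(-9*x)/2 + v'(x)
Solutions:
 v(x) = C1 + 3*x*acos(-9*x)/2 + sqrt(1 - 81*x^2)/6


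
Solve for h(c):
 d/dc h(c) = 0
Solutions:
 h(c) = C1


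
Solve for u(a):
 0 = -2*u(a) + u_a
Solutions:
 u(a) = C1*exp(2*a)


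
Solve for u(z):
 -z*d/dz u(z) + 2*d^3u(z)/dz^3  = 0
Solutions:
 u(z) = C1 + Integral(C2*airyai(2^(2/3)*z/2) + C3*airybi(2^(2/3)*z/2), z)


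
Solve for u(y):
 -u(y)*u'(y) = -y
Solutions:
 u(y) = -sqrt(C1 + y^2)
 u(y) = sqrt(C1 + y^2)


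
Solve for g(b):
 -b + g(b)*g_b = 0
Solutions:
 g(b) = -sqrt(C1 + b^2)
 g(b) = sqrt(C1 + b^2)


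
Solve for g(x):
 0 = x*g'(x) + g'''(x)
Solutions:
 g(x) = C1 + Integral(C2*airyai(-x) + C3*airybi(-x), x)


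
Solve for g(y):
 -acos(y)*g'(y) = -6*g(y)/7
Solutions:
 g(y) = C1*exp(6*Integral(1/acos(y), y)/7)


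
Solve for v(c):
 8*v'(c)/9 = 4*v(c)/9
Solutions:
 v(c) = C1*exp(c/2)


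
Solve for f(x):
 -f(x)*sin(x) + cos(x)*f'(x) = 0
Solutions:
 f(x) = C1/cos(x)


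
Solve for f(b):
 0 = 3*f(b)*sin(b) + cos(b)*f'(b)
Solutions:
 f(b) = C1*cos(b)^3


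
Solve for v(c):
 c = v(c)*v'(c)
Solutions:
 v(c) = -sqrt(C1 + c^2)
 v(c) = sqrt(C1 + c^2)


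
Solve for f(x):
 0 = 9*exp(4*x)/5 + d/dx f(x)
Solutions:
 f(x) = C1 - 9*exp(4*x)/20


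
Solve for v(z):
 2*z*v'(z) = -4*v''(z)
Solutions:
 v(z) = C1 + C2*erf(z/2)


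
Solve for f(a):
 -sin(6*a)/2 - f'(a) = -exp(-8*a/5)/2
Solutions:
 f(a) = C1 + cos(6*a)/12 - 5*exp(-8*a/5)/16


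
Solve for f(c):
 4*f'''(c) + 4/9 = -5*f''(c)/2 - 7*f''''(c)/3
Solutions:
 f(c) = C1 + C2*c - 4*c^2/45 + (C3*sin(sqrt(66)*c/14) + C4*cos(sqrt(66)*c/14))*exp(-6*c/7)


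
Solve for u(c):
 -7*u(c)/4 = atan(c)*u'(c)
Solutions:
 u(c) = C1*exp(-7*Integral(1/atan(c), c)/4)


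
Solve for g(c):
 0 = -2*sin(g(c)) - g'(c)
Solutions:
 g(c) = -acos((-C1 - exp(4*c))/(C1 - exp(4*c))) + 2*pi
 g(c) = acos((-C1 - exp(4*c))/(C1 - exp(4*c)))


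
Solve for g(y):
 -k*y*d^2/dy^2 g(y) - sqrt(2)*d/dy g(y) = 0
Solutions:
 g(y) = C1 + y^(((re(k) - sqrt(2))*re(k) + im(k)^2)/(re(k)^2 + im(k)^2))*(C2*sin(sqrt(2)*log(y)*Abs(im(k))/(re(k)^2 + im(k)^2)) + C3*cos(sqrt(2)*log(y)*im(k)/(re(k)^2 + im(k)^2)))


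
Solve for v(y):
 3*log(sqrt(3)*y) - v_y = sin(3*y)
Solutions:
 v(y) = C1 + 3*y*log(y) - 3*y + 3*y*log(3)/2 + cos(3*y)/3


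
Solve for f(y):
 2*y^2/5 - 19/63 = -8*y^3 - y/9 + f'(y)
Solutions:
 f(y) = C1 + 2*y^4 + 2*y^3/15 + y^2/18 - 19*y/63


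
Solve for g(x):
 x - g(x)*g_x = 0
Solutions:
 g(x) = -sqrt(C1 + x^2)
 g(x) = sqrt(C1 + x^2)


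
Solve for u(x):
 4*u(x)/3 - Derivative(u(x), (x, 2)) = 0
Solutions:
 u(x) = C1*exp(-2*sqrt(3)*x/3) + C2*exp(2*sqrt(3)*x/3)


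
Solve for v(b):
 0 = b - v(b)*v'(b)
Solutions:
 v(b) = -sqrt(C1 + b^2)
 v(b) = sqrt(C1 + b^2)


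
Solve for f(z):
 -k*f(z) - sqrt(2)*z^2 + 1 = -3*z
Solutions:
 f(z) = (-sqrt(2)*z^2 + 3*z + 1)/k


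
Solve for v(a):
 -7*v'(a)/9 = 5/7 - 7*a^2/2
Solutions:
 v(a) = C1 + 3*a^3/2 - 45*a/49


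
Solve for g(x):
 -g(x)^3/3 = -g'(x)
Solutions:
 g(x) = -sqrt(6)*sqrt(-1/(C1 + x))/2
 g(x) = sqrt(6)*sqrt(-1/(C1 + x))/2


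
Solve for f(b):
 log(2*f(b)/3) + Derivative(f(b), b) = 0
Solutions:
 Integral(1/(log(_y) - log(3) + log(2)), (_y, f(b))) = C1 - b


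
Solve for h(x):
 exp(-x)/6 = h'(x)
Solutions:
 h(x) = C1 - exp(-x)/6


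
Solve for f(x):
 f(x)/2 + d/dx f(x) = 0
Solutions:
 f(x) = C1*exp(-x/2)


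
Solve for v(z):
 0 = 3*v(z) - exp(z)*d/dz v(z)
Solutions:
 v(z) = C1*exp(-3*exp(-z))


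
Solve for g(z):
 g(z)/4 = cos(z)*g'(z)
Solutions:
 g(z) = C1*(sin(z) + 1)^(1/8)/(sin(z) - 1)^(1/8)


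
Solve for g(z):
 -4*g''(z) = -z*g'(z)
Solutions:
 g(z) = C1 + C2*erfi(sqrt(2)*z/4)


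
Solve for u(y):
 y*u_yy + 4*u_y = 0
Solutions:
 u(y) = C1 + C2/y^3


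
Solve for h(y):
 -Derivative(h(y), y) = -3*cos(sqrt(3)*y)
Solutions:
 h(y) = C1 + sqrt(3)*sin(sqrt(3)*y)


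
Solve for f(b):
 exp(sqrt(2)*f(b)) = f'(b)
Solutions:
 f(b) = sqrt(2)*(2*log(-1/(C1 + b)) - log(2))/4


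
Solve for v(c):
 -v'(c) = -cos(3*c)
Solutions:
 v(c) = C1 + sin(3*c)/3


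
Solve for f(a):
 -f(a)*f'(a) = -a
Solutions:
 f(a) = -sqrt(C1 + a^2)
 f(a) = sqrt(C1 + a^2)


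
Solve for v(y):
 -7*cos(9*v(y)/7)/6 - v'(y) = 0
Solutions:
 7*y/6 - 7*log(sin(9*v(y)/7) - 1)/18 + 7*log(sin(9*v(y)/7) + 1)/18 = C1


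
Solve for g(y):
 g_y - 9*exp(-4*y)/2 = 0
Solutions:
 g(y) = C1 - 9*exp(-4*y)/8


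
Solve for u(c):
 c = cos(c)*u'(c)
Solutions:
 u(c) = C1 + Integral(c/cos(c), c)


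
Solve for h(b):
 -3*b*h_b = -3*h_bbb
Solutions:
 h(b) = C1 + Integral(C2*airyai(b) + C3*airybi(b), b)


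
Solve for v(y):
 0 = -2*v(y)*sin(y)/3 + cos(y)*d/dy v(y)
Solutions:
 v(y) = C1/cos(y)^(2/3)


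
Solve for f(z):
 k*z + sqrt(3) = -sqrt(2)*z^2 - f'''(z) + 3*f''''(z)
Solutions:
 f(z) = C1 + C2*z + C3*z^2 + C4*exp(z/3) - sqrt(2)*z^5/60 + z^4*(-k - 6*sqrt(2))/24 + z^3*(-k/2 - 3*sqrt(2) - sqrt(3)/6)


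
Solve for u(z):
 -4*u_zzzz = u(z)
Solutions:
 u(z) = (C1*sin(z/2) + C2*cos(z/2))*exp(-z/2) + (C3*sin(z/2) + C4*cos(z/2))*exp(z/2)


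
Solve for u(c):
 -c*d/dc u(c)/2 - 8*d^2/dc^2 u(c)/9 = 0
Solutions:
 u(c) = C1 + C2*erf(3*sqrt(2)*c/8)


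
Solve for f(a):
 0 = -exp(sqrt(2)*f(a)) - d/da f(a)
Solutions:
 f(a) = sqrt(2)*(2*log(1/(C1 + a)) - log(2))/4


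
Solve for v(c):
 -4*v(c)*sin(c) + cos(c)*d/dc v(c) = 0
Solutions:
 v(c) = C1/cos(c)^4


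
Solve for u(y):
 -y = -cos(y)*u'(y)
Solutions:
 u(y) = C1 + Integral(y/cos(y), y)


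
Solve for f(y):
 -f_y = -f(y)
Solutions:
 f(y) = C1*exp(y)


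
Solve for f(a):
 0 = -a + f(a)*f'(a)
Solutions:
 f(a) = -sqrt(C1 + a^2)
 f(a) = sqrt(C1 + a^2)


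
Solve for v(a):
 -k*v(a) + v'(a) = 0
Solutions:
 v(a) = C1*exp(a*k)


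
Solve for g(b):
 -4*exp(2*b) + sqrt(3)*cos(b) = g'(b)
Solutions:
 g(b) = C1 - 2*exp(2*b) + sqrt(3)*sin(b)


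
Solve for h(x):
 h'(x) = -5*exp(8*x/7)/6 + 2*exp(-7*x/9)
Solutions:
 h(x) = C1 - 35*exp(8*x/7)/48 - 18*exp(-7*x/9)/7


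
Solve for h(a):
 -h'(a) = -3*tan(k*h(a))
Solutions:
 h(a) = Piecewise((-asin(exp(C1*k + 3*a*k))/k + pi/k, Ne(k, 0)), (nan, True))
 h(a) = Piecewise((asin(exp(C1*k + 3*a*k))/k, Ne(k, 0)), (nan, True))


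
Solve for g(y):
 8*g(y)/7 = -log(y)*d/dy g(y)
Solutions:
 g(y) = C1*exp(-8*li(y)/7)


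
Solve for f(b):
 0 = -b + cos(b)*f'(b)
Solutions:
 f(b) = C1 + Integral(b/cos(b), b)


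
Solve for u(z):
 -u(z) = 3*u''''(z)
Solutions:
 u(z) = (C1*sin(sqrt(2)*3^(3/4)*z/6) + C2*cos(sqrt(2)*3^(3/4)*z/6))*exp(-sqrt(2)*3^(3/4)*z/6) + (C3*sin(sqrt(2)*3^(3/4)*z/6) + C4*cos(sqrt(2)*3^(3/4)*z/6))*exp(sqrt(2)*3^(3/4)*z/6)


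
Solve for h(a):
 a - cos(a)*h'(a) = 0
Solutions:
 h(a) = C1 + Integral(a/cos(a), a)


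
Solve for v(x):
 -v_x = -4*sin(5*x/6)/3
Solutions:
 v(x) = C1 - 8*cos(5*x/6)/5


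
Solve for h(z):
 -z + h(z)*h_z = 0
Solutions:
 h(z) = -sqrt(C1 + z^2)
 h(z) = sqrt(C1 + z^2)


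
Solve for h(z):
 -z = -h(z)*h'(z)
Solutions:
 h(z) = -sqrt(C1 + z^2)
 h(z) = sqrt(C1 + z^2)


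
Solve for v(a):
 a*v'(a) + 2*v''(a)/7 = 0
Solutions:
 v(a) = C1 + C2*erf(sqrt(7)*a/2)


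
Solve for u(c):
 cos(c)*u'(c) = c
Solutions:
 u(c) = C1 + Integral(c/cos(c), c)


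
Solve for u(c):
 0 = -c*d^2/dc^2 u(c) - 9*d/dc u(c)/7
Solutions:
 u(c) = C1 + C2/c^(2/7)


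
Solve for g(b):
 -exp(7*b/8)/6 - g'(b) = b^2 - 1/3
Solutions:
 g(b) = C1 - b^3/3 + b/3 - 4*exp(7*b/8)/21


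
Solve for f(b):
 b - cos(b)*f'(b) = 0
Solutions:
 f(b) = C1 + Integral(b/cos(b), b)


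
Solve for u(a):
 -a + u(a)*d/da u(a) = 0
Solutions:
 u(a) = -sqrt(C1 + a^2)
 u(a) = sqrt(C1 + a^2)


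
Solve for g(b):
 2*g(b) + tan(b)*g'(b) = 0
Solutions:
 g(b) = C1/sin(b)^2


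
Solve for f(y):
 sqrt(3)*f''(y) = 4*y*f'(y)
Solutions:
 f(y) = C1 + C2*erfi(sqrt(2)*3^(3/4)*y/3)


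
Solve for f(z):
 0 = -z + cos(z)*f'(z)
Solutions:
 f(z) = C1 + Integral(z/cos(z), z)


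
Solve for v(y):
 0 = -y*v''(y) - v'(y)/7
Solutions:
 v(y) = C1 + C2*y^(6/7)


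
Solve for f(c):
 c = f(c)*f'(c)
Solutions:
 f(c) = -sqrt(C1 + c^2)
 f(c) = sqrt(C1 + c^2)


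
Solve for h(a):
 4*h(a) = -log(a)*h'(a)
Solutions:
 h(a) = C1*exp(-4*li(a))


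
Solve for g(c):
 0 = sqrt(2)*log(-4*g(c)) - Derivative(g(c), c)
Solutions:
 -sqrt(2)*Integral(1/(log(-_y) + 2*log(2)), (_y, g(c)))/2 = C1 - c


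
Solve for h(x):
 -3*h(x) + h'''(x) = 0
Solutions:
 h(x) = C3*exp(3^(1/3)*x) + (C1*sin(3^(5/6)*x/2) + C2*cos(3^(5/6)*x/2))*exp(-3^(1/3)*x/2)


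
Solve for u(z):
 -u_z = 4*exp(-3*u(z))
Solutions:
 u(z) = log(C1 - 12*z)/3
 u(z) = log((-3^(1/3) - 3^(5/6)*I)*(C1 - 4*z)^(1/3)/2)
 u(z) = log((-3^(1/3) + 3^(5/6)*I)*(C1 - 4*z)^(1/3)/2)


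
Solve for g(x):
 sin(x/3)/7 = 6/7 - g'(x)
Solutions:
 g(x) = C1 + 6*x/7 + 3*cos(x/3)/7


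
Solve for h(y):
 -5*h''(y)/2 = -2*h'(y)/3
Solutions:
 h(y) = C1 + C2*exp(4*y/15)


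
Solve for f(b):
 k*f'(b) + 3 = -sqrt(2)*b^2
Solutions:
 f(b) = C1 - sqrt(2)*b^3/(3*k) - 3*b/k


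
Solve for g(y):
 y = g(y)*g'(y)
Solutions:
 g(y) = -sqrt(C1 + y^2)
 g(y) = sqrt(C1 + y^2)


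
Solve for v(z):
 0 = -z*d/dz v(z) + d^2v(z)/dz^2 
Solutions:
 v(z) = C1 + C2*erfi(sqrt(2)*z/2)


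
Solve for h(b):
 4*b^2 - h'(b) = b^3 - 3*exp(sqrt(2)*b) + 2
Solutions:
 h(b) = C1 - b^4/4 + 4*b^3/3 - 2*b + 3*sqrt(2)*exp(sqrt(2)*b)/2


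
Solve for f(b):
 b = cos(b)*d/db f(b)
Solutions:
 f(b) = C1 + Integral(b/cos(b), b)


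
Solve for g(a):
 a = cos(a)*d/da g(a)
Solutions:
 g(a) = C1 + Integral(a/cos(a), a)


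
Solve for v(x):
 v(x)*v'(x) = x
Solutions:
 v(x) = -sqrt(C1 + x^2)
 v(x) = sqrt(C1 + x^2)


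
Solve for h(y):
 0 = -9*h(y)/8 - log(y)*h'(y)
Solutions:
 h(y) = C1*exp(-9*li(y)/8)


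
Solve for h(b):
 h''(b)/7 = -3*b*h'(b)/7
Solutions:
 h(b) = C1 + C2*erf(sqrt(6)*b/2)


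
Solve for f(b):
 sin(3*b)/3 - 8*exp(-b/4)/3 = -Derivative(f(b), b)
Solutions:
 f(b) = C1 + cos(3*b)/9 - 32*exp(-b/4)/3


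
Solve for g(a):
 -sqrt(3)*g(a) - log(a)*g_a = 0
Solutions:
 g(a) = C1*exp(-sqrt(3)*li(a))


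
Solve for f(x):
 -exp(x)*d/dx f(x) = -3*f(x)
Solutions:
 f(x) = C1*exp(-3*exp(-x))


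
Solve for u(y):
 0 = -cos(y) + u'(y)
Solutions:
 u(y) = C1 + sin(y)


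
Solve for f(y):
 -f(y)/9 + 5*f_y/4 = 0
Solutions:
 f(y) = C1*exp(4*y/45)


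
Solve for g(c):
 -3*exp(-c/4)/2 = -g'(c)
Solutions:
 g(c) = C1 - 6*exp(-c/4)


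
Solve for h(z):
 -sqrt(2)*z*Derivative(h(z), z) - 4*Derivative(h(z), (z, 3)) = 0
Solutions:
 h(z) = C1 + Integral(C2*airyai(-sqrt(2)*z/2) + C3*airybi(-sqrt(2)*z/2), z)


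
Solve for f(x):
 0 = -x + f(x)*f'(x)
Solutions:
 f(x) = -sqrt(C1 + x^2)
 f(x) = sqrt(C1 + x^2)


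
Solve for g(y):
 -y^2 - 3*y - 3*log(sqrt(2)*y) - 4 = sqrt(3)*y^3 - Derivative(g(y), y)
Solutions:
 g(y) = C1 + sqrt(3)*y^4/4 + y^3/3 + 3*y^2/2 + 3*y*log(y) + y + 3*y*log(2)/2


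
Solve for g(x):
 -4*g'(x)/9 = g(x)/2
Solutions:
 g(x) = C1*exp(-9*x/8)


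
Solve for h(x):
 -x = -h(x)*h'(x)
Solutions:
 h(x) = -sqrt(C1 + x^2)
 h(x) = sqrt(C1 + x^2)


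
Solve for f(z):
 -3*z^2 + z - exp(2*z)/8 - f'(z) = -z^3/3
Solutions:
 f(z) = C1 + z^4/12 - z^3 + z^2/2 - exp(2*z)/16


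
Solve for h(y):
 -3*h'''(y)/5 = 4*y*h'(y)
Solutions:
 h(y) = C1 + Integral(C2*airyai(-20^(1/3)*3^(2/3)*y/3) + C3*airybi(-20^(1/3)*3^(2/3)*y/3), y)


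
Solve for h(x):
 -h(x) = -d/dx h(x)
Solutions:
 h(x) = C1*exp(x)


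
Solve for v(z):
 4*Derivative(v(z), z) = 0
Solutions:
 v(z) = C1


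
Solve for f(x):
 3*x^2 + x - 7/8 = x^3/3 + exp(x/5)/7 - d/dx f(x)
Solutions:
 f(x) = C1 + x^4/12 - x^3 - x^2/2 + 7*x/8 + 5*exp(x/5)/7


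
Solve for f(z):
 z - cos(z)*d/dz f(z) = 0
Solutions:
 f(z) = C1 + Integral(z/cos(z), z)


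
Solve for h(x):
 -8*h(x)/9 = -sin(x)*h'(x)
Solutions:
 h(x) = C1*(cos(x) - 1)^(4/9)/(cos(x) + 1)^(4/9)


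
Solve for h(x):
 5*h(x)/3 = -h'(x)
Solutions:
 h(x) = C1*exp(-5*x/3)


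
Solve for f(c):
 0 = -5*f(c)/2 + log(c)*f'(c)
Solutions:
 f(c) = C1*exp(5*li(c)/2)


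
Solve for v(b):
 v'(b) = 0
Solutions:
 v(b) = C1


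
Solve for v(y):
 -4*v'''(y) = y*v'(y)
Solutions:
 v(y) = C1 + Integral(C2*airyai(-2^(1/3)*y/2) + C3*airybi(-2^(1/3)*y/2), y)


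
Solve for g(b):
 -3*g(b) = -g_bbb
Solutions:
 g(b) = C3*exp(3^(1/3)*b) + (C1*sin(3^(5/6)*b/2) + C2*cos(3^(5/6)*b/2))*exp(-3^(1/3)*b/2)


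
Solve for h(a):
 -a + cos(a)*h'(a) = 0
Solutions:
 h(a) = C1 + Integral(a/cos(a), a)


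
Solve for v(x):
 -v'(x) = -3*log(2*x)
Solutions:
 v(x) = C1 + 3*x*log(x) - 3*x + x*log(8)


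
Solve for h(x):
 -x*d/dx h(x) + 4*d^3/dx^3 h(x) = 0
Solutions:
 h(x) = C1 + Integral(C2*airyai(2^(1/3)*x/2) + C3*airybi(2^(1/3)*x/2), x)


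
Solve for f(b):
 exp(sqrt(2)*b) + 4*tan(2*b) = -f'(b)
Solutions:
 f(b) = C1 - sqrt(2)*exp(sqrt(2)*b)/2 + 2*log(cos(2*b))


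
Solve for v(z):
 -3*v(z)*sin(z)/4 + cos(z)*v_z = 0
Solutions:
 v(z) = C1/cos(z)^(3/4)


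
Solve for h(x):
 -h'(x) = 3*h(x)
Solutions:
 h(x) = C1*exp(-3*x)


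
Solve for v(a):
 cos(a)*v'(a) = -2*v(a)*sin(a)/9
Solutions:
 v(a) = C1*cos(a)^(2/9)


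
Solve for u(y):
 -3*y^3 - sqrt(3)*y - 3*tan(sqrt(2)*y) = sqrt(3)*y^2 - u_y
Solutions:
 u(y) = C1 + 3*y^4/4 + sqrt(3)*y^3/3 + sqrt(3)*y^2/2 - 3*sqrt(2)*log(cos(sqrt(2)*y))/2


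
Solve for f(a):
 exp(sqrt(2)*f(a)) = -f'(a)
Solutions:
 f(a) = sqrt(2)*(2*log(1/(C1 + a)) - log(2))/4


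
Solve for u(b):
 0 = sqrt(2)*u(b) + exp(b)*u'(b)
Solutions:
 u(b) = C1*exp(sqrt(2)*exp(-b))


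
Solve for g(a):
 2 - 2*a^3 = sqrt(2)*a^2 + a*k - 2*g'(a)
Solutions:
 g(a) = C1 + a^4/4 + sqrt(2)*a^3/6 + a^2*k/4 - a


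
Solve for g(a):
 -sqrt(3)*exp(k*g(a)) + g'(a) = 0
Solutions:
 g(a) = Piecewise((log(-1/(C1*k + sqrt(3)*a*k))/k, Ne(k, 0)), (nan, True))
 g(a) = Piecewise((C1 + sqrt(3)*a, Eq(k, 0)), (nan, True))


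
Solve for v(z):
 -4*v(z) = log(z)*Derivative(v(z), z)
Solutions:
 v(z) = C1*exp(-4*li(z))


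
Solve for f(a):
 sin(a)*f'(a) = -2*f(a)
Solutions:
 f(a) = C1*(cos(a) + 1)/(cos(a) - 1)


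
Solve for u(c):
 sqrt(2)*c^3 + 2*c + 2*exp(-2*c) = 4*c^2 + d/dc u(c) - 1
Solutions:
 u(c) = C1 + sqrt(2)*c^4/4 - 4*c^3/3 + c^2 + c - exp(-2*c)


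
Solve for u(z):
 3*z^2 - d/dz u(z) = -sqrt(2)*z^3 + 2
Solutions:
 u(z) = C1 + sqrt(2)*z^4/4 + z^3 - 2*z


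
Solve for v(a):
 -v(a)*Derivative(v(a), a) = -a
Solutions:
 v(a) = -sqrt(C1 + a^2)
 v(a) = sqrt(C1 + a^2)


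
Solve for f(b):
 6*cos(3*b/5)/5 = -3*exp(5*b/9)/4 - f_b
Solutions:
 f(b) = C1 - 27*exp(5*b/9)/20 - 2*sin(3*b/5)


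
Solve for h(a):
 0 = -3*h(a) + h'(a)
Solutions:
 h(a) = C1*exp(3*a)


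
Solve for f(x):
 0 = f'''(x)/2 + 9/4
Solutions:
 f(x) = C1 + C2*x + C3*x^2 - 3*x^3/4


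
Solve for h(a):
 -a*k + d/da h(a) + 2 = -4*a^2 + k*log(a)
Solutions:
 h(a) = C1 - 4*a^3/3 + a^2*k/2 + a*k*log(a) - a*k - 2*a


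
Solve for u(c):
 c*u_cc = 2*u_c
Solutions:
 u(c) = C1 + C2*c^3


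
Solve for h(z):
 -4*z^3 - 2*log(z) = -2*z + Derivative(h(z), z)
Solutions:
 h(z) = C1 - z^4 + z^2 - 2*z*log(z) + 2*z


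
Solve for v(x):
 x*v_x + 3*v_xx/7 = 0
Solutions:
 v(x) = C1 + C2*erf(sqrt(42)*x/6)


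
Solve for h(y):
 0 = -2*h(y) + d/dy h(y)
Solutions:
 h(y) = C1*exp(2*y)


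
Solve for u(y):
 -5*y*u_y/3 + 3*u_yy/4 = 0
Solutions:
 u(y) = C1 + C2*erfi(sqrt(10)*y/3)


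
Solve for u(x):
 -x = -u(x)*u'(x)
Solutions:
 u(x) = -sqrt(C1 + x^2)
 u(x) = sqrt(C1 + x^2)


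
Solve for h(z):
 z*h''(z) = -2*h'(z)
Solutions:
 h(z) = C1 + C2/z


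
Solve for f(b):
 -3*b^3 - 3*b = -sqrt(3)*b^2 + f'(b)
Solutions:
 f(b) = C1 - 3*b^4/4 + sqrt(3)*b^3/3 - 3*b^2/2


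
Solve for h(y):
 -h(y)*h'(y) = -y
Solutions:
 h(y) = -sqrt(C1 + y^2)
 h(y) = sqrt(C1 + y^2)


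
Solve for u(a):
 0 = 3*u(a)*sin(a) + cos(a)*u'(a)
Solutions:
 u(a) = C1*cos(a)^3


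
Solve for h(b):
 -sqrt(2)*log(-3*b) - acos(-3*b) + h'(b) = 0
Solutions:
 h(b) = C1 + sqrt(2)*b*(log(-b) - 1) + b*acos(-3*b) + sqrt(2)*b*log(3) + sqrt(1 - 9*b^2)/3


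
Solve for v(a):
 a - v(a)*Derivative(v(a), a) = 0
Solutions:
 v(a) = -sqrt(C1 + a^2)
 v(a) = sqrt(C1 + a^2)


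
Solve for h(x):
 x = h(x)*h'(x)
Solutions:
 h(x) = -sqrt(C1 + x^2)
 h(x) = sqrt(C1 + x^2)


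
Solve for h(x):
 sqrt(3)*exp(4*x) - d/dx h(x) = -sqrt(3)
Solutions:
 h(x) = C1 + sqrt(3)*x + sqrt(3)*exp(4*x)/4


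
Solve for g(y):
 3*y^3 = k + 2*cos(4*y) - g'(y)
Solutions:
 g(y) = C1 + k*y - 3*y^4/4 + sin(4*y)/2


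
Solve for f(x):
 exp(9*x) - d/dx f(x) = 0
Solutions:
 f(x) = C1 + exp(9*x)/9


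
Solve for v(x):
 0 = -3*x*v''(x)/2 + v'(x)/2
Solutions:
 v(x) = C1 + C2*x^(4/3)
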